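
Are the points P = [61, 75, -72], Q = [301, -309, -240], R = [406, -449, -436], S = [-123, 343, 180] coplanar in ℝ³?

With P as base: PQ = (240, -384, -168), PR = (345, -524, -364), PS = (-184, 268, 252).
PR × PS = (-34496, -19964, -3956).
PQ · (PR × PS) = 51744.
Since 51744 ≠ 0, the four points are not coplanar.

No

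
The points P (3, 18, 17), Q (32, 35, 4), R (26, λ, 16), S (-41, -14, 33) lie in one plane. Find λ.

The points are coplanar iff PQ · (PR × PS) = 0.
Expanding, this is linear in λ: (-108)λ + (5076) = 0.
So λ = 47.

47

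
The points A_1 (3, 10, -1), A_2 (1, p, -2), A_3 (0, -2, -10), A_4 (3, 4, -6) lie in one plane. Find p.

Coplanarity ⇔ det[A_1A_2; A_1A_3; A_1A_4] = 0.
Expanding, this is linear in p: (-15)p + (120) = 0.
So p = 8.

8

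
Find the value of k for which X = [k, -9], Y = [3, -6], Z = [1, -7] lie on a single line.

The three points are collinear iff det[XY; XZ] = 0.
This determinant is linear in k: (1)k + (3) = 0, so k = -3.

-3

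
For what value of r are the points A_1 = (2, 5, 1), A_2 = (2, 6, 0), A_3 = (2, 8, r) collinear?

-2

Collinearity requires A_1A_2 × A_1A_3 = 0; each component is linear in r.
The x-component gives (1)r + (2) = 0, so r = -2.
The remaining components then also vanish.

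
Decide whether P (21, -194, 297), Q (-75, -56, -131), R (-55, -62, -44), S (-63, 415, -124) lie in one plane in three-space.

Yes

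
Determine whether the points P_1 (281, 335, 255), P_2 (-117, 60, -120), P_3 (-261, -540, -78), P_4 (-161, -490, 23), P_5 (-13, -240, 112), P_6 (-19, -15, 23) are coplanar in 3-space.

The plane through P_1, P_2, P_3 has normal n = P_1P_2 × P_1P_3 = (-236550, 70716, 199200) and equation n·P = 8015310.
Checking the remaining points: n·P_4 = 8015310, n·P_5 = 8413710, n·P_6 = 8015310.
Since n·P_5 = 8413710 ≠ 8015310, P_5 is off the plane and the points are not all coplanar.

No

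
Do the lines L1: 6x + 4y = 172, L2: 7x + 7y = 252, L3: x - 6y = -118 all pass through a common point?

Yes

Intersecting L1 and L2: solving the 2×2 system gives (x, y) = (14, 22).
Substitute into L3: (1)(14) + (-6)(22) = -118.
This equals -118, so (14, 22) lies on all three lines and they are concurrent.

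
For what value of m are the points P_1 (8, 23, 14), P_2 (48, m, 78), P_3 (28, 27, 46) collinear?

31

Direction P_1P_3 = (20, 4, 32). From the x-coordinate of P_2, the parameter along the line is τ = (48 − 8)/20 = 2.
Then m = 23 + 2·(4) = 31.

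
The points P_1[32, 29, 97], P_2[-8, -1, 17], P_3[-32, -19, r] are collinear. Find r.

-31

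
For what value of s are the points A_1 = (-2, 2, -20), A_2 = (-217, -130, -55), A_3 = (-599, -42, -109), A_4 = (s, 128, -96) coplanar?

Coplanarity ⇔ det[A_1A_2; A_1A_3; A_1A_4] = 0.
Expanding, this is linear in s: (10208)s + (5512320) = 0.
So s = -540.

-540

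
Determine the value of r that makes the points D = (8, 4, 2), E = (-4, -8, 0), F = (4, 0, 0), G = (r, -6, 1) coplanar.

-2

Normal to plane DEF: n = (16, -16, 0); plane equation n·P = 64.
Requiring n·G = 64: (16)r + (96) = 64.
So r = -2.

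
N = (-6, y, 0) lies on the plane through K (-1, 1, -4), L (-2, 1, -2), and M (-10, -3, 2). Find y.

-1

Coplanarity requires KL · (KM × KN) = 0.
KL = (-1, 0, 2), KM = (-9, -4, 6); the triple product is linear in y with coefficient -12 and constant term -12.
Setting it to zero: y = -1.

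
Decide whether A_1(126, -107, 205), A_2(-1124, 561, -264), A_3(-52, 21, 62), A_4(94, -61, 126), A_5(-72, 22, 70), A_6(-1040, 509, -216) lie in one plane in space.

No

The plane through A_1, A_2, A_3 has normal n = A_1A_2 × A_1A_3 = (-35492, -95268, -41096) and equation n·P = -2702996.
Checking the remaining points: n·A_4 = -2702996, n·A_5 = -2417192, n·A_6 = -2702996.
Since n·A_5 = -2417192 ≠ -2702996, A_5 is off the plane and the points are not all coplanar.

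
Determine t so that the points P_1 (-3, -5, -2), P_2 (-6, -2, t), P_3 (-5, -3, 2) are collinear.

Collinearity requires P_1P_2 × P_1P_3 = 0; each component is linear in t.
The x-component gives (-2)t + (8) = 0, so t = 4.
The remaining components then also vanish.

4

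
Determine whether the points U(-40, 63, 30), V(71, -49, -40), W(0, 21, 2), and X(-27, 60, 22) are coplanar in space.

The four points are coplanar iff the 3×3 determinant with rows UV, UW, UX is zero.
Rows: (111, -112, -70), (40, -42, -28), (13, -3, -8).
Expanding along the first row: (111)(252) − (-112)(44) + (-70)(426) = 3080.
Nonzero ⇒ not coplanar.

No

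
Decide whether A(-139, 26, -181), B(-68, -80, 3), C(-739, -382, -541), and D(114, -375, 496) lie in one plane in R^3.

Yes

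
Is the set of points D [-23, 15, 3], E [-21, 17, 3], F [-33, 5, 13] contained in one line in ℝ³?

No

DE = (2, 2, 0), DF = (-10, -10, 10).
Comparing components 2 and 3: (2)(10) − (0)(-10) = 20 ≠ 0, so DE and DF are not parallel and the points are not collinear.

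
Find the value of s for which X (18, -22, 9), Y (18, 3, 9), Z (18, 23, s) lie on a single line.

9

Collinearity requires XY × XZ = 0; each component is linear in s.
The x-component gives (25)s + (-225) = 0, so s = 9.
The remaining components then also vanish.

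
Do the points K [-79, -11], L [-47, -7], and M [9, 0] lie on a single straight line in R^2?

Yes

KL = (32, 4), KM = (88, 11).
Twice the signed area of △KLM is (32)(11) − (4)(88) = 0.
The triangle is degenerate (zero area), so the points are collinear.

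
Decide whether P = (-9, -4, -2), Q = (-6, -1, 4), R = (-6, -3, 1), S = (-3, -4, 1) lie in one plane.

The four points are coplanar iff the 3×3 determinant with rows PQ, PR, PS is zero.
Rows: (3, 3, 6), (3, 1, 3), (6, 0, 3).
Expanding along the first row: (3)(3) − (3)(-9) + (6)(-6) = 0.
Zero determinant ⇒ coplanar.

Yes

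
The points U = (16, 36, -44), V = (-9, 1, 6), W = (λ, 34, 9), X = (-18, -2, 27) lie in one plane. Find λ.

The points are coplanar iff UV · (UW × UX) = 0.
Expanding, this is linear in λ: (585)λ + (3510) = 0.
So λ = -6.

-6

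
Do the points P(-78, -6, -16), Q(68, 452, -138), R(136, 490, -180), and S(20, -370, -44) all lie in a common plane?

No

With P as base: PQ = (146, 458, -122), PR = (214, 496, -164), PS = (98, -364, -28).
PR × PS = (-73584, -10080, -126504).
PQ · (PR × PS) = 73584.
Since 73584 ≠ 0, the four points are not coplanar.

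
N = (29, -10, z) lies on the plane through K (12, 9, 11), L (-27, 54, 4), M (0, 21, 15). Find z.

12

Coplanarity requires KL · (KM × KN) = 0.
KL = (-39, 45, -7), KM = (-12, 12, 4); the triple product is linear in z with coefficient 72 and constant term -864.
Setting it to zero: z = 12.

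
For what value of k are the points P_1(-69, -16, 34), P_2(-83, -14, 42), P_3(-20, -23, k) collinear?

Collinearity requires P_1P_2 × P_1P_3 = 0; each component is linear in k.
The x-component gives (2)k + (-12) = 0, so k = 6.
The remaining components then also vanish.

6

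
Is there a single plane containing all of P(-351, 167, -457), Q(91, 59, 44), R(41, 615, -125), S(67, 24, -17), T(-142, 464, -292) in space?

The plane through P, Q, R has normal n = PQ × PR = (-260304, 49648, 240352) and equation n·X = -10182944.
Checking the remaining points: n·S = -20334800, n·T = -10182944.
Since n·S = -20334800 ≠ -10182944, S is off the plane and the points are not all coplanar.

No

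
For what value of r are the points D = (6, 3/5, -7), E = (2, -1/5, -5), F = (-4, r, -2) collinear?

-7/5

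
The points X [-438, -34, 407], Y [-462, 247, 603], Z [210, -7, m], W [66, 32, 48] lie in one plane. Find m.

-91

The points are coplanar iff XY · (XZ × XW) = 0.
Expanding, this is linear in m: (143208)m + (13031928) = 0.
So m = -91.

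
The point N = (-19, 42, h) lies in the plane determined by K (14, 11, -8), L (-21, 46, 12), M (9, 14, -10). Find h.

Coplanarity requires KL · (KM × KN) = 0.
KL = (-35, 35, 20), KM = (-5, 3, -2); the triple product is linear in h with coefficient 70 and constant term -420.
Setting it to zero: h = 6.

6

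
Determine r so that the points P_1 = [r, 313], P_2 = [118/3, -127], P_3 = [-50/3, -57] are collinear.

-938/3

Collinearity: (P_1 − P_2) must be parallel to (P_3 − P_2) = (-56, 70).
Cross-multiplying the components: (r − 118/3)·(70) = (440)·(-56).
Solving gives r = -938/3.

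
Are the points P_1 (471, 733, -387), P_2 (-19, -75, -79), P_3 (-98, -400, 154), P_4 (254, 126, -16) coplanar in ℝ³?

Yes

A normal to the plane through P_1, P_2, P_3 is n = P_1P_2 × P_1P_3 = (-88164, 89838, 95418).
The plane has equation n·P = -12600756. For P_4: n·P_4 = -12600756.
Equal, so P_4 lies in the plane and all four are coplanar.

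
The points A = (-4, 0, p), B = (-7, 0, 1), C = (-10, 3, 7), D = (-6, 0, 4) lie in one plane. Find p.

10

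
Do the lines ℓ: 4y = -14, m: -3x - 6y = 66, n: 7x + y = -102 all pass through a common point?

Lines aᵢx + bᵢy = cᵢ with pairwise distinct directions are concurrent exactly when det[aᵢ bᵢ cᵢ] = 0.
Here the determinant is 78.
Nonzero, so no common point exists.

No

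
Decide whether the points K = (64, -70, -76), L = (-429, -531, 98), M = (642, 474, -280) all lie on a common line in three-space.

No

KL = (-493, -461, 174), KM = (578, 544, -204).
KL × KM = (-612, 0, -1734).
The cross product is nonzero, so the points do not lie on one line.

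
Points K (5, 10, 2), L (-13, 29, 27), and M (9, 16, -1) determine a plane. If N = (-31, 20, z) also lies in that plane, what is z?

45

Coplanarity requires KL · (KM × KN) = 0.
KL = (-18, 19, 25), KM = (4, 6, -3); the triple product is linear in z with coefficient -184 and constant term 8280.
Setting it to zero: z = 45.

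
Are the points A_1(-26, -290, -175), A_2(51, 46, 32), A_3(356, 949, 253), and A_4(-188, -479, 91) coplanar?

No

The four points are coplanar iff the 3×3 determinant with rows A_1A_2, A_1A_3, A_1A_4 is zero.
Rows: (77, 336, 207), (382, 1239, 428), (-162, -189, 266).
Expanding along the first row: (77)(410466) − (336)(170948) + (207)(128520) = 770994.
Nonzero ⇒ not coplanar.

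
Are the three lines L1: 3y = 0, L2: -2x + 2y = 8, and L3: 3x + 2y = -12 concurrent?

Intersecting L1 and L2: solving the 2×2 system gives (x, y) = (-4, 0).
Substitute into L3: (3)(-4) + (2)(0) = -12.
This equals -12, so (-4, 0) lies on all three lines and they are concurrent.

Yes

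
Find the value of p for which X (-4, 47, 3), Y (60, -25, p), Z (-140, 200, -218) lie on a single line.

Direction XZ = (-136, 153, -221). From the x-coordinate of Y, the parameter along the line is τ = (60 − (-4))/(-136) = -8/17.
Then p = 3 + (-8/17)·(-221) = 107.

107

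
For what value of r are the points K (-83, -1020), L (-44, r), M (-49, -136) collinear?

The three points are collinear iff det[KL; KM] = 0.
This determinant is linear in r: (-34)r + (-204) = 0, so r = -6.

-6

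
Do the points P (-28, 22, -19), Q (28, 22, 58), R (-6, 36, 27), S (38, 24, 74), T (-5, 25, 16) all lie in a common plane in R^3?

The plane through P, Q, R has normal n = PQ × PR = (-1078, -882, 784) and equation n·X = -4116.
Checking the remaining points: n·S = -4116, n·T = -4116.
All equal -4116, so all 5 points lie in one plane.

Yes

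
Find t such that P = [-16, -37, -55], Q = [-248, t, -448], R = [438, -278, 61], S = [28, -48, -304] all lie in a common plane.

102

Coplanarity ⇔ det[PQ; PR; PS] = 0.
Expanding, this is linear in t: (118150)t + (-12051300) = 0.
So t = 102.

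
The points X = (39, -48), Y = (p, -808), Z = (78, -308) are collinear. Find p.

153

Collinearity: (Y − X) must be parallel to (Z − X) = (39, -260).
Cross-multiplying the components: (p − 39)·(-260) = (-760)·(39).
Solving gives p = 153.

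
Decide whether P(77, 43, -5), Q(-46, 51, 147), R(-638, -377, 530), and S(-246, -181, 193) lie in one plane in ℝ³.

With P as base: PQ = (-123, 8, 152), PR = (-715, -420, 535), PS = (-323, -224, 198).
PR × PS = (36680, -31235, 24500).
PQ · (PR × PS) = -1037520.
Since -1037520 ≠ 0, the four points are not coplanar.

No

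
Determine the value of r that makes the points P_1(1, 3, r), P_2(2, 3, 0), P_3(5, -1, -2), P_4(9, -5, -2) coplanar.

The points are coplanar iff P_1P_2 · (P_1P_3 × P_1P_4) = 0.
Expanding, this is linear in r: (-4)r + (-8) = 0.
So r = -2.

-2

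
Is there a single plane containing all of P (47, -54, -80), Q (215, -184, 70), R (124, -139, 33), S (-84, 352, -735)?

A normal to the plane through P, Q, R is n = PQ × PR = (-1940, -7434, -4270).
The plane has equation n·X = 651856. For S: n·S = 684642.
684642 ≠ 651856, so S is off the plane.

No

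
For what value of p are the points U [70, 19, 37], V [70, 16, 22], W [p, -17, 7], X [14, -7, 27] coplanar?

0

Coplanarity ⇔ det[UV; UW; UX] = 0.
Expanding, this is linear in p: (360)p + (0) = 0.
So p = 0.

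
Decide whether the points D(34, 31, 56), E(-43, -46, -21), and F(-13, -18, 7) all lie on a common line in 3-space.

No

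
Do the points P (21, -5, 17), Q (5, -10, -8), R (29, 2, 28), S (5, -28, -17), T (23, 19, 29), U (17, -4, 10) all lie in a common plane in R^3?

The plane through P, Q, R has normal n = PQ × PR = (120, -24, -72) and equation n·X = 1416.
Checking the remaining points: n·S = 2496, n·T = 216, n·U = 1416.
Since n·S = 2496 ≠ 1416, S is off the plane and the points are not all coplanar.

No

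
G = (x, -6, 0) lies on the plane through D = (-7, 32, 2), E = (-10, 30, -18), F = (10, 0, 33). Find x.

The plane through D, E, F has equation −702x − 247y + 130z = -2730.
Substituting G: (-702)x + (1482) = -2730, so x = 6.

6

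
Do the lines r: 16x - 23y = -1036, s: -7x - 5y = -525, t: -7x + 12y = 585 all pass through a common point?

No

Intersecting r and s: solving the 2×2 system gives (x, y) = (6895/241, 15652/241).
Substitute into t: (-7)(6895/241) + (12)(15652/241) = 139559/241.
But t requires 585 ≠ 139559/241, so the three lines have no common point.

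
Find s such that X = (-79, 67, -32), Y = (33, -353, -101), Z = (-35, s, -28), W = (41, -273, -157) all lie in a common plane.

-165

Coplanarity ⇔ det[XY; XZ; XW] = 0.
Expanding, this is linear in s: (-5720)s + (-943800) = 0.
So s = -165.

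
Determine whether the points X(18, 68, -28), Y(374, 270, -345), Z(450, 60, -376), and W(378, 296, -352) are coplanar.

With X as base: XY = (356, 202, -317), XZ = (432, -8, -348), XW = (360, 228, -324).
XZ × XW = (81936, 14688, 101376).
XY · (XZ × XW) = 0.
The scalar triple product vanishes, so the four points are coplanar.

Yes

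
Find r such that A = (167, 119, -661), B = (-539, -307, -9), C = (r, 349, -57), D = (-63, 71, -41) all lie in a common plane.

285

The points are coplanar iff AB · (AC × AD) = 0.
Expanding, this is linear in r: (232824)r + (-66354840) = 0.
So r = 285.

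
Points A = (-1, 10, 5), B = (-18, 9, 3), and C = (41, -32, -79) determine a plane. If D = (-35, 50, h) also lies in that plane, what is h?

85

A normal to the plane is n = AB × AC = (0, -1512, 756).
D lies in the plane iff n · AD = 0.
This gives (756)h + (-64260) = 0, so h = 85.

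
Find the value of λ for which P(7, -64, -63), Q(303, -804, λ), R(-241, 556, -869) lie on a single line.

Collinearity requires PQ × PR = 0; each component is linear in λ.
The x-component gives (-620)λ + (557380) = 0, so λ = 899.
The remaining components then also vanish.

899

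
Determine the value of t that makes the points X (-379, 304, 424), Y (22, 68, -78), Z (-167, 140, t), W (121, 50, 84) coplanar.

Normal to plane XYW: n = (-47268, -114660, 16146); plane equation n·P = -10096164.
Requiring n·Z = -10096164: (16146)t + (-8158644) = -10096164.
So t = -120.

-120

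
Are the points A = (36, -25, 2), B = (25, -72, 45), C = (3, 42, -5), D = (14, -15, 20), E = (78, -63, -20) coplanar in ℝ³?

Yes

The plane through A, B, C has normal n = AB × AC = (-2552, -1496, -2288) and equation n·P = -59048.
Checking the remaining points: n·D = -59048, n·E = -59048.
All equal -59048, so all 5 points lie in one plane.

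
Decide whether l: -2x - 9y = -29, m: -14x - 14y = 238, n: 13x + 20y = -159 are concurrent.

Intersecting l and m: solving the 2×2 system gives (x, y) = (-26, 9).
Substitute into n: (13)(-26) + (20)(9) = -158.
But n requires -159 ≠ -158, so the three lines have no common point.

No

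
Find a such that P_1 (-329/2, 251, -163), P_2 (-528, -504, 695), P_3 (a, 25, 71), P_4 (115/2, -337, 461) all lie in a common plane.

Coplanarity ⇔ det[P_1P_2; P_1P_3; P_1P_4] = 0.
Expanding, this is linear in a: (-33384)a + (-417300) = 0.
So a = -25/2.

-25/2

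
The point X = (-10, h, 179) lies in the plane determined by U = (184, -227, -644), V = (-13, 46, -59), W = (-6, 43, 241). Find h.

47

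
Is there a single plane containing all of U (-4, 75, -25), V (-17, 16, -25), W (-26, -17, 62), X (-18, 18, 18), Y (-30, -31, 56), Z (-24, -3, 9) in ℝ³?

No

The plane through U, V, W has normal n = UV × UW = (-5133, 1131, -102) and equation n·P = 107907.
Checking the remaining points: n·X = 110916, n·Y = 113217, n·Z = 118881.
Since n·X = 110916 ≠ 107907, X is off the plane and the points are not all coplanar.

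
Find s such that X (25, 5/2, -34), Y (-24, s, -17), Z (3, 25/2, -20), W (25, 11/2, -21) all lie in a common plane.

43/2

Normal to plane XZW: n = (88, 286, -66); plane equation n·P = 5159.
Requiring n·Y = 5159: (286)s + (-990) = 5159.
So s = 43/2.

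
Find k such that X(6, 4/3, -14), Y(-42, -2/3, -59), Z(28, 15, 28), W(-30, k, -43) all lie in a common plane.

8/3

Normal to plane XYZ: n = (531, 1026, -612); plane equation n·P = 13122.
Requiring n·W = 13122: (1026)k + (10386) = 13122.
So k = 8/3.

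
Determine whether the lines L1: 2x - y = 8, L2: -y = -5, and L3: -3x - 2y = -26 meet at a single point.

No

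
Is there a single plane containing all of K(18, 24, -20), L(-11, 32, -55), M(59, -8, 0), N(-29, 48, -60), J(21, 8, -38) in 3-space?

No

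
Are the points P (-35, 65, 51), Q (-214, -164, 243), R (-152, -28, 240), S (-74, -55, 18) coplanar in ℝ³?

No

The four points are coplanar iff the 3×3 determinant with rows PQ, PR, PS is zero.
Rows: (-179, -229, 192), (-117, -93, 189), (-39, -120, -33).
Expanding along the first row: (-179)(25749) − (-229)(11232) + (192)(10413) = -37647.
Nonzero ⇒ not coplanar.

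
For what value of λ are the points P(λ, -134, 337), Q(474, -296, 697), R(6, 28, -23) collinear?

Collinearity requires PQ × PR = 0; each component is linear in λ.
The y-component gives (-720)λ + (172800) = 0, so λ = 240.
The remaining components then also vanish.

240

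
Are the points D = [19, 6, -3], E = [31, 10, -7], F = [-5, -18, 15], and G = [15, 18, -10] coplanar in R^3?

Yes

With D as base: DE = (12, 4, -4), DF = (-24, -24, 18), DG = (-4, 12, -7).
DF × DG = (-48, -240, -384).
DE · (DF × DG) = 0.
The scalar triple product vanishes, so the four points are coplanar.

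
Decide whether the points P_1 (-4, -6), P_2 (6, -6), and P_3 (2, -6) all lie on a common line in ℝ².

P_1P_2 = (10, 0), P_1P_3 = (6, 0).
Twice the signed area of △P_1P_2P_3 is (10)(0) − (0)(6) = 0.
The triangle is degenerate (zero area), so the points are collinear.

Yes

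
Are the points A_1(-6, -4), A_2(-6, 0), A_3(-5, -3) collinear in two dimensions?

A_1A_2 = (0, 4), A_1A_3 = (1, 1).
If collinear, A_1A_3 would be a scalar multiple of A_1A_2. But (0)·(1) ≠ (4)·(1) (difference -4), so they are not parallel; the points are not collinear.

No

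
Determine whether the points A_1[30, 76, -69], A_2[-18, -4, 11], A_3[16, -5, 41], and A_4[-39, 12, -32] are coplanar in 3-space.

With A_1 as base: A_1A_2 = (-48, -80, 80), A_1A_3 = (-14, -81, 110), A_1A_4 = (-69, -64, 37).
A_1A_3 × A_1A_4 = (4043, -7072, -4693).
A_1A_2 · (A_1A_3 × A_1A_4) = -3744.
Since -3744 ≠ 0, the four points are not coplanar.

No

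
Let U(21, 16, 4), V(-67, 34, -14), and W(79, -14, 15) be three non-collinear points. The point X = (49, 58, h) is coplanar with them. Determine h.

12

The plane through U, V, W has equation −342x − 76y + 1596z = -2014.
Substituting X: (1596)h + (-21166) = -2014, so h = 12.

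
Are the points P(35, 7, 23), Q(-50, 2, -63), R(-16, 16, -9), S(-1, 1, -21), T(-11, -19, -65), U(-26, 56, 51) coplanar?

No

The plane through P, Q, R has normal n = PQ × PR = (934, 1666, -1020) and equation n·X = 20892.
Checking the remaining points: n·S = 22152, n·T = 24372, n·U = 16992.
Since n·S = 22152 ≠ 20892, S is off the plane and the points are not all coplanar.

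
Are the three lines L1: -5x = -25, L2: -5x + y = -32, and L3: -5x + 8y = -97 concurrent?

No

Intersecting L1 and L2: solving the 2×2 system gives (x, y) = (5, -7).
Substitute into L3: (-5)(5) + (8)(-7) = -81.
But L3 requires -97 ≠ -81, so the three lines have no common point.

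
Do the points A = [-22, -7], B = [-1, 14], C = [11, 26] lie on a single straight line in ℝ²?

Yes

AB = (21, 21), AC = (33, 33).
det[AB; AC] = (21)(33) − (21)(33) = 0.
The determinant is zero, so the points are collinear.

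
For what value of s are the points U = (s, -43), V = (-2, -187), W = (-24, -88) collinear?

-34

Collinearity: (U − V) must be parallel to (W − V) = (-22, 99).
Cross-multiplying the components: (s − (-2))·(99) = (144)·(-22).
Solving gives s = -34.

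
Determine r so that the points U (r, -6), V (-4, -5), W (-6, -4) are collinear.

The three points are collinear iff det[UV; UW] = 0.
This determinant is linear in r: (-1)r + (-2) = 0, so r = -2.

-2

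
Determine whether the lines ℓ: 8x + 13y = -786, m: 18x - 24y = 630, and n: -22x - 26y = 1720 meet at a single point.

No

Intersecting ℓ and m: solving the 2×2 system gives (x, y) = (-1779/71, -3198/71).
Substitute into n: (-22)(-1779/71) + (-26)(-3198/71) = 122286/71.
But n requires 1720 ≠ 122286/71, so the three lines have no common point.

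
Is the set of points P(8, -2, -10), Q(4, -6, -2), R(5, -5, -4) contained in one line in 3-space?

Yes

PQ = (-4, -4, 8), PR = (-3, -3, 6).
Each component of PR is 3/4 times the corresponding component of PQ, so PR = 3/4·PQ and the points are collinear.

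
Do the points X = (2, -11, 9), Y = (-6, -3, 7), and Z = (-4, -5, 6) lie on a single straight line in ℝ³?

XY = (-8, 8, -2), XZ = (-6, 6, -3).
Comparing components 2 and 3: (8)(-3) − (-2)(6) = -12 ≠ 0, so XY and XZ are not parallel and the points are not collinear.

No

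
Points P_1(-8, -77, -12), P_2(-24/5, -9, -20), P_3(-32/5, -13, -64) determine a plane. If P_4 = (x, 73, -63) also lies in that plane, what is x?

-2

The plane through P_1, P_2, P_3 has equation −3024x + (768/5)y + 96z = 56064/5.
Substituting P_4: (-3024)x + (25824/5) = 56064/5, so x = -2.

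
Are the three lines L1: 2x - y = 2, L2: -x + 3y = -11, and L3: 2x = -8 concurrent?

Intersecting L1 and L2: solving the 2×2 system gives (x, y) = (-1, -4).
Substitute into L3: (2)(-1) + (0)(-4) = -2.
But L3 requires -8 ≠ -2, so the three lines have no common point.

No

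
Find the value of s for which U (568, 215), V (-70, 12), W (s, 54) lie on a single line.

The three points are collinear iff det[UV; UW] = 0.
This determinant is linear in s: (203)s + (-12586) = 0, so s = 62.

62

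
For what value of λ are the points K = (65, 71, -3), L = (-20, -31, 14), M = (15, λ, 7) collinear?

Direction KL = (-85, -102, 17). From the x-coordinate of M, the parameter along the line is τ = (15 − 65)/(-85) = 10/17.
Then λ = 71 + 10/17·(-102) = 11.

11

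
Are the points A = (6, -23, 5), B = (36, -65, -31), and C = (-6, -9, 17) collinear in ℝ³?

AB = (30, -42, -36), AC = (-12, 14, 12).
Comparing components 3 and 1: (-36)(-12) − (30)(12) = 72 ≠ 0, so AB and AC are not parallel and the points are not collinear.

No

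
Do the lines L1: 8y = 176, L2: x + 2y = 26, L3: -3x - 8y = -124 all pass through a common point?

No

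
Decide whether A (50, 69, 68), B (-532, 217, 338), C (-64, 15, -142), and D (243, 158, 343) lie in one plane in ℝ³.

The four points are coplanar iff the 3×3 determinant with rows AB, AC, AD is zero.
Rows: (-582, 148, 270), (-114, -54, -210), (193, 89, 275).
Expanding along the first row: (-582)(3840) − (148)(9180) + (270)(276) = -3519000.
Nonzero ⇒ not coplanar.

No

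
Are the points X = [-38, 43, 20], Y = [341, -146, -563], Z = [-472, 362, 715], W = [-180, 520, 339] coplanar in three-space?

No

The four points are coplanar iff the 3×3 determinant with rows XY, XZ, XW is zero.
Rows: (379, -189, -583), (-434, 319, 695), (-142, 477, 319).
Expanding along the first row: (379)(-229754) − (-189)(-39756) + (-583)(-161720) = -307890.
Nonzero ⇒ not coplanar.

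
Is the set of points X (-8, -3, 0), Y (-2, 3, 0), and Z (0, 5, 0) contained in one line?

XY = (6, 6, 0), XZ = (8, 8, 0).
XY × XZ = (0, 0, 0).
The cross product vanishes, so the three points are collinear.

Yes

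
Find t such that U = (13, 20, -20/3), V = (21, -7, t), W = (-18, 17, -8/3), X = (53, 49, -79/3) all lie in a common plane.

25/3

Normal to plane UWX: n = (-57, -1349/3, -779); plane equation n·P = -4541.
Requiring n·V = -4541: (-779)t + (5852/3) = -4541.
So t = 25/3.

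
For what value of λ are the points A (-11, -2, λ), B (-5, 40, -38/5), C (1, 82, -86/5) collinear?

Collinearity requires AB × AC = 0; each component is linear in λ.
The x-component gives (42)λ + (-84) = 0, so λ = 2.
The remaining components then also vanish.

2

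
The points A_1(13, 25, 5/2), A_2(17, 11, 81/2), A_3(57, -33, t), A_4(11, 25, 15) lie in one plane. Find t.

Normal to plane A_1A_2A_4: n = (-175, -126, -28); plane equation n·P = -5495.
Requiring n·A_3 = -5495: (-28)t + (-5817) = -5495.
So t = -23/2.

-23/2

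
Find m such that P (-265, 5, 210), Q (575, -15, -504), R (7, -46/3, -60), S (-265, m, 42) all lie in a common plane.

-55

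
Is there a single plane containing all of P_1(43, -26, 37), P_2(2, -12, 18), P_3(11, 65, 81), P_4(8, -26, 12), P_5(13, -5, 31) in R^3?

The plane through P_1, P_2, P_3 has normal n = P_1P_2 × P_1P_3 = (2345, 2412, -3283) and equation n·P = -83348.
Checking the remaining points: n·P_4 = -83348, n·P_5 = -83348.
All equal -83348, so all 5 points lie in one plane.

Yes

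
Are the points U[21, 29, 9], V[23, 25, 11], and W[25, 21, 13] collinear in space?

Yes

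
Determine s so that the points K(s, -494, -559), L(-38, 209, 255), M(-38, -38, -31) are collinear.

-38

Collinearity requires KL × KM = 0; each component is linear in s.
The y-component gives (-286)s + (-10868) = 0, so s = -38.
The remaining components then also vanish.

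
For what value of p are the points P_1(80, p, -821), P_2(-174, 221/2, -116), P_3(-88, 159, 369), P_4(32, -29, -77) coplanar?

Coplanarity ⇔ det[P_1P_2; P_1P_3; P_1P_4] = 0.
Expanding, this is linear in p: (-96556)p + (-22497548) = 0.
So p = -233.

-233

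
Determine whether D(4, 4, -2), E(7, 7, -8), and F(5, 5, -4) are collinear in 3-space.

Yes

DE = (3, 3, -6), DF = (1, 1, -2).
DE × DF = (0, 0, 0).
The cross product vanishes, so the three points are collinear.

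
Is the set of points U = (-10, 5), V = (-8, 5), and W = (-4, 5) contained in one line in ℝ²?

UV = (2, 0), UW = (6, 0).
det[UV; UW] = (2)(0) − (0)(6) = 0.
The determinant is zero, so the points are collinear.

Yes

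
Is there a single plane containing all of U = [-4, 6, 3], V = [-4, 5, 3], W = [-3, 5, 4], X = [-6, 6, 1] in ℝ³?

With U as base: UV = (0, -1, 0), UW = (1, -1, 1), UX = (-2, 0, -2).
UW × UX = (2, 0, -2).
UV · (UW × UX) = 0.
The scalar triple product vanishes, so the four points are coplanar.

Yes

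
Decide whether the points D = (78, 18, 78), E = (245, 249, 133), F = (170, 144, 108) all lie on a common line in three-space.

No

DE = (167, 231, 55), DF = (92, 126, 30).
Comparing components 3 and 1: (55)(92) − (167)(30) = 50 ≠ 0, so DE and DF are not parallel and the points are not collinear.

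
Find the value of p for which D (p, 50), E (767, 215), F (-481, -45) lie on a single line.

-25

Collinearity: (D − E) must be parallel to (F − E) = (-1248, -260).
Cross-multiplying the components: (p − 767)·(-260) = (-165)·(-1248).
Solving gives p = -25.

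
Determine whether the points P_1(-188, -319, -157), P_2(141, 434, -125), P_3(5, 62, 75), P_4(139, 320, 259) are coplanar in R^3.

With P_1 as base: P_1P_2 = (329, 753, 32), P_1P_3 = (193, 381, 232), P_1P_4 = (327, 639, 416).
P_1P_3 × P_1P_4 = (10248, -4424, -1260).
P_1P_2 · (P_1P_3 × P_1P_4) = 0.
The scalar triple product vanishes, so the four points are coplanar.

Yes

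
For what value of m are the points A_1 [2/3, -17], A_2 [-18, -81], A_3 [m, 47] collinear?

58/3

Collinearity: (A_3 − A_1) must be parallel to (A_2 − A_1) = (-56/3, -64).
Cross-multiplying the components: (m − 2/3)·(-64) = (64)·(-56/3).
Solving gives m = 58/3.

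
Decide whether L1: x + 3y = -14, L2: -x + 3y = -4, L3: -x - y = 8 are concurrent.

Intersecting L1 and L2: solving the 2×2 system gives (x, y) = (-5, -3).
Substitute into L3: (-1)(-5) + (-1)(-3) = 8.
This equals 8, so (-5, -3) lies on all three lines and they are concurrent.

Yes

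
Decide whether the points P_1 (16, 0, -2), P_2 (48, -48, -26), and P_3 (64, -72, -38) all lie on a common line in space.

Yes

P_1P_2 = (32, -48, -24), P_1P_3 = (48, -72, -36).
P_1P_2 × P_1P_3 = (0, 0, 0).
The cross product vanishes, so the three points are collinear.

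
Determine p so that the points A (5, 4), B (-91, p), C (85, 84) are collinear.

-92

Collinearity: (B − A) must be parallel to (C − A) = (80, 80).
Cross-multiplying the components: (p − 4)·(80) = (-96)·(80).
Solving gives p = -92.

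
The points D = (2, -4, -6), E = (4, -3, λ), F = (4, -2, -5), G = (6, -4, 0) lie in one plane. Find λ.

-4

Normal to plane DFG: n = (12, -8, -8); plane equation n·P = 104.
Requiring n·E = 104: (-8)λ + (72) = 104.
So λ = -4.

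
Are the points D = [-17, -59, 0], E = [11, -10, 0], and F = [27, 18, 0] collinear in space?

Yes

DE = (28, 49, 0), DF = (44, 77, 0).
DE × DF = (0, 0, 0).
The cross product vanishes, so the three points are collinear.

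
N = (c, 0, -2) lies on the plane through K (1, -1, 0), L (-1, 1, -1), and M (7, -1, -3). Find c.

3

The plane through K, L, M has equation −6x − 12y − 12z = 6.
Substituting N: (-6)c + (24) = 6, so c = 3.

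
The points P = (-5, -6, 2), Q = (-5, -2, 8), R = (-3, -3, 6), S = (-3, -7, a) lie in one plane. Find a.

0

Coplanarity ⇔ det[PQ; PR; PS] = 0.
Expanding, this is linear in a: (-8)a + (0) = 0.
So a = 0.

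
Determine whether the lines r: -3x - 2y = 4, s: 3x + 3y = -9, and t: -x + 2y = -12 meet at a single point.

The three lines meet at one point iff the augmented coefficient matrix [aᵢ bᵢ cᵢ] has rank < 3, i.e. its determinant vanishes.
Here the determinant is 0.
It vanishes, so the lines are concurrent at (2, -5).

Yes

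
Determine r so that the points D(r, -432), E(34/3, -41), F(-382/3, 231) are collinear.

The three points are collinear iff det[DE; DF] = 0.
This determinant is linear in r: (-272)r + (171904/3) = 0, so r = 632/3.

632/3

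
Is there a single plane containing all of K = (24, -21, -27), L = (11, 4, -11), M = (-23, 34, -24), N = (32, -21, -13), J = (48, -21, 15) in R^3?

Yes

The plane through K, L, M has normal n = KL × KM = (-805, -713, 460) and equation n·P = -16767.
Checking the remaining points: n·N = -16767, n·J = -16767.
All equal -16767, so all 5 points lie in one plane.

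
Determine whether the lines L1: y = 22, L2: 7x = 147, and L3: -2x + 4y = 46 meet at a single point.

Intersecting L1 and L2: solving the 2×2 system gives (x, y) = (21, 22).
Substitute into L3: (-2)(21) + (4)(22) = 46.
This equals 46, so (21, 22) lies on all three lines and they are concurrent.

Yes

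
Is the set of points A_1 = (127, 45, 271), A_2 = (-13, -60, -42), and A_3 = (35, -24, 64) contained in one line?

No

A_1A_2 = (-140, -105, -313), A_1A_3 = (-92, -69, -207).
A_1A_2 × A_1A_3 = (138, -184, 0).
The cross product is nonzero, so the points do not lie on one line.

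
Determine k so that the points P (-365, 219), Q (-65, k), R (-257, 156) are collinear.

44

Collinearity: (Q − P) must be parallel to (R − P) = (108, -63).
Cross-multiplying the components: (k − 219)·(108) = (300)·(-63).
Solving gives k = 44.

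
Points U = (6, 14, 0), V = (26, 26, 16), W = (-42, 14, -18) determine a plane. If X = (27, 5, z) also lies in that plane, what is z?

3/2

The plane through U, V, W has equation −216x − 408y + 576z = -7008.
Substituting X: (576)z + (-7872) = -7008, so z = 3/2.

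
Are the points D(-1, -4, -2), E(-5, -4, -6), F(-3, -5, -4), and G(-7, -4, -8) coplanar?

Yes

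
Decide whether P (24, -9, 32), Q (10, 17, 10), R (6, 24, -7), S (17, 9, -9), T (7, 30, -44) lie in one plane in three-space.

No

The plane through P, Q, R has normal n = PQ × PR = (-288, -150, 6) and equation n·X = -5370.
Checking the remaining points: n·S = -6300, n·T = -6780.
Since n·S = -6300 ≠ -5370, S is off the plane and the points are not all coplanar.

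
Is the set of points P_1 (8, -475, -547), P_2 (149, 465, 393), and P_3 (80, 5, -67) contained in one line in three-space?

P_1P_2 = (141, 940, 940), P_1P_3 = (72, 480, 480).
P_1P_2 × P_1P_3 = (0, 0, 0).
The cross product vanishes, so the three points are collinear.

Yes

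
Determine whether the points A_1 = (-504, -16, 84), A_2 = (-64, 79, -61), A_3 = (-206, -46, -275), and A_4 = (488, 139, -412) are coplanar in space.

The four points are coplanar iff the 3×3 determinant with rows A_1A_2, A_1A_3, A_1A_4 is zero.
Rows: (440, 95, -145), (298, -30, -359), (992, 155, -496).
Expanding along the first row: (440)(70525) − (95)(208320) + (-145)(75950) = 227850.
Nonzero ⇒ not coplanar.

No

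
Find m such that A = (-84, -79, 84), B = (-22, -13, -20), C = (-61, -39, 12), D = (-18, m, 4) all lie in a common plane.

-23

Normal to plane ABC: n = (-592, 2072, 962); plane equation n·P = -33152.
Requiring n·D = -33152: (2072)m + (14504) = -33152.
So m = -23.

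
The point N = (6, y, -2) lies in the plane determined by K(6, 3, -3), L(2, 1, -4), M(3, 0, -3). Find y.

The plane through K, L, M has equation −3x + 3y + 6z = -27.
Substituting N: (3)y + (-30) = -27, so y = 1.

1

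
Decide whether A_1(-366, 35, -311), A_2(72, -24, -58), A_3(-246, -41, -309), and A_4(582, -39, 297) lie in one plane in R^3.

The four points are coplanar iff the 3×3 determinant with rows A_1A_2, A_1A_3, A_1A_4 is zero.
Rows: (438, -59, 253), (120, -76, 2), (948, -74, 608).
Expanding along the first row: (438)(-46060) − (-59)(71064) + (253)(63168) = 0.
Zero determinant ⇒ coplanar.

Yes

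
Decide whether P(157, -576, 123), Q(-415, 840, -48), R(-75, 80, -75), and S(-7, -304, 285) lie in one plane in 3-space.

Yes

A normal to the plane through P, Q, R is n = PQ × PR = (-168192, -73584, -46720).
The plane has equation n·X = 10231680. For S: n·S = 10231680.
Equal, so S lies in the plane and all four are coplanar.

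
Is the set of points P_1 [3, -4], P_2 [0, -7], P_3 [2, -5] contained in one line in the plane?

Yes

P_1P_2 = (-3, -3), P_1P_3 = (-1, -1).
Checking proportionality: P_1P_3 = 1/3·P_1P_2, so the vectors are parallel and the points are collinear.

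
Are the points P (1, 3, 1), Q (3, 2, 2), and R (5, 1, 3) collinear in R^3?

PQ = (2, -1, 1), PR = (4, -2, 2).
PQ × PR = (0, 0, 0).
The cross product vanishes, so the three points are collinear.

Yes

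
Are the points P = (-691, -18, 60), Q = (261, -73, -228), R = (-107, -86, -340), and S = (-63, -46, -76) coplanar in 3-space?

Yes

A normal to the plane through P, Q, R is n = PQ × PR = (2416, 212608, -32616).
The plane has equation n·X = -7453360. For S: n·S = -7453360.
Equal, so S lies in the plane and all four are coplanar.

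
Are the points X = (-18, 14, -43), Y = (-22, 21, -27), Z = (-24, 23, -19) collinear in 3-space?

No

XY = (-4, 7, 16), XZ = (-6, 9, 24).
XY × XZ = (24, 0, 6).
The cross product is nonzero, so the points do not lie on one line.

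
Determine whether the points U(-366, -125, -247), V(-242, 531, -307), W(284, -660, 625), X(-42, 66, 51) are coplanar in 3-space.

A normal to the plane through U, V, W is n = UV × UW = (539932, -147128, -492740).
The plane has equation n·P = -57517332. For X: n·X = -57517332.
Equal, so X lies in the plane and all four are coplanar.

Yes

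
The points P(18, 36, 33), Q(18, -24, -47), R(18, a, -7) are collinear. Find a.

Direction PQ = (0, -60, -80). From the z-coordinate of R, the parameter along the line is τ = (-7 − 33)/(-80) = 1/2.
Then a = 36 + 1/2·(-60) = 6.

6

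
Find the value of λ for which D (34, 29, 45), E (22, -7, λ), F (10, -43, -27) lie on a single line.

Direction DF = (-24, -72, -72). From the x-coordinate of E, the parameter along the line is τ = (22 − 34)/(-24) = 1/2.
Then λ = 45 + 1/2·(-72) = 9.

9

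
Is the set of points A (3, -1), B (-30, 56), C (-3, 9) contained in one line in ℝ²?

No

AB = (-33, 57), AC = (-6, 10).
det[AB; AC] = (-33)(10) − (57)(-6) = 12.
The determinant is nonzero, so they are not collinear.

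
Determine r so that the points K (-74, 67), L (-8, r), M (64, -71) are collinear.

1

The three points are collinear iff det[KL; KM] = 0.
This determinant is linear in r: (-138)r + (138) = 0, so r = 1.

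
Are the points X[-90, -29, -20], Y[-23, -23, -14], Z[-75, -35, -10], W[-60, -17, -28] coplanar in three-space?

No

The four points are coplanar iff the 3×3 determinant with rows XY, XZ, XW is zero.
Rows: (67, 6, 6), (15, -6, 10), (30, 12, -8).
Expanding along the first row: (67)(-72) − (6)(-420) + (6)(360) = -144.
Nonzero ⇒ not coplanar.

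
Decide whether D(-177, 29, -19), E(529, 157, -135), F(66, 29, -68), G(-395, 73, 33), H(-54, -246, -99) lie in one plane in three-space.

The plane through D, E, F has normal n = DE × DF = (-6272, 6406, -31104) and equation n·P = 1886894.
Checking the remaining points: n·G = 1918646, n·H = 1842108.
Since n·G = 1918646 ≠ 1886894, G is off the plane and the points are not all coplanar.

No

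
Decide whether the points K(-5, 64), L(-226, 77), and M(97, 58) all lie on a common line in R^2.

KL = (-221, 13), KM = (102, -6).
det[KL; KM] = (-221)(-6) − (13)(102) = 0.
The determinant is zero, so the points are collinear.

Yes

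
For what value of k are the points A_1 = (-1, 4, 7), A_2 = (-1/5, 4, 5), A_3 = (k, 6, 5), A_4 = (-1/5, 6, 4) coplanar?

-3/5

Normal to plane A_1A_2A_4: n = (4, 4/5, 8/5); plane equation n·P = 52/5.
Requiring n·A_3 = 52/5: (4)k + (64/5) = 52/5.
So k = -3/5.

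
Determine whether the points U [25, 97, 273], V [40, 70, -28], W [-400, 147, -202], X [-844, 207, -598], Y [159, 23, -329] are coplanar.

No

The plane through U, V, W has normal n = UV × UW = (27875, 135050, -10725) and equation n·P = 10868800.
Checking the remaining points: n·X = 10842400, n·Y = 11066800.
Since n·X = 10842400 ≠ 10868800, X is off the plane and the points are not all coplanar.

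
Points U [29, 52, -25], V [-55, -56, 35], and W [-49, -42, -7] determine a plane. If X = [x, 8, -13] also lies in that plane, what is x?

-7

A normal to the plane is n = UV × UW = (3696, -3168, -528).
X lies in the plane iff n · UX = 0.
This gives (3696)x + (25872) = 0, so x = -7.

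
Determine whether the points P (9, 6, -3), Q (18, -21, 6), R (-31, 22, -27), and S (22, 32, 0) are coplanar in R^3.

Yes

With P as base: PQ = (9, -27, 9), PR = (-40, 16, -24), PS = (13, 26, 3).
PR × PS = (672, -192, -1248).
PQ · (PR × PS) = 0.
The scalar triple product vanishes, so the four points are coplanar.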